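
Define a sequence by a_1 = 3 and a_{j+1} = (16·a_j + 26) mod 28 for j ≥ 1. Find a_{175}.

10

Listing terms: a_1 = 3,  a_2 = 18,  a_3 = 6,  a_4 = 10,  a_5 = 18.
Since a_5 = a_2 = 18, the sequence is eventually periodic: after a pre-period of length 1 it cycles with period 3.
For j ≥ 2, a_j depends only on (j - 2) mod 3. (175 - 2) mod 3 = 2, so a_{175} = a_4 = 10.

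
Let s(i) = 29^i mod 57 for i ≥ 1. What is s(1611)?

56

We have s(1) = 29, s(2) = 43, s(3) = 50, s(4) = 25, s(5) = 41, s(6) = 49, s(7) = 53, s(8) = 55, s(9) = 56, s(10) = 28, s(11) = 14, s(12) = 7, s(13) = 32, s(14) = 16, s(15) = 8, s(16) = 4, s(17) = 2, s(18) = 1, s(19) = 29.
Since s(19) = s(1) = 29, the sequence is periodic with period 18.
(1611 - 1) mod 18 = 8, so s(1611) = s(9) = 56.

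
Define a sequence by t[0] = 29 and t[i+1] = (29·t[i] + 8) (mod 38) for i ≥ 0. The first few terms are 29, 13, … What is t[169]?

Computing terms: t[0] = 29, t[1] = 13, t[2] = 5, t[3] = 1, t[4] = 37, t[5] = 17, t[6] = 7, t[7] = 21, t[8] = 9, t[9] = 3, t[10] = 19, t[11] = 27, t[12] = 31, t[13] = 33, t[14] = 15, t[15] = 25, t[16] = 11, t[17] = 23, t[18] = 29.
Since t[18] = t[0] = 29, the sequence is periodic with period 18.
So t[169] = t[0 + ((169-0) mod 18)] = t[7] = 21.

21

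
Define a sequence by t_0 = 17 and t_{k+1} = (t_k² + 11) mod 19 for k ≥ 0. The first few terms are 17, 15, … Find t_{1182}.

Computing terms: t_0 = 17, t_1 = 15, t_2 = 8, t_3 = 18, t_4 = 12, t_5 = 3, t_6 = 1, t_7 = 12.
Since t_7 = t_4 = 12, the sequence is eventually periodic: after a pre-period of length 4 it cycles with period 3.
For k ≥ 4, t_k depends only on (k - 4) mod 3. (1182 - 4) mod 3 = 2, so t_{1182} = t_6 = 1.

1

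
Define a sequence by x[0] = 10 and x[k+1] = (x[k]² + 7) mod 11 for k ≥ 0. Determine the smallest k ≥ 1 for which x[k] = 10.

3

We have x[0] = 10,  x[1] = 8,  x[2] = 5,  x[3] = 10.
Since x[3] = x[0] = 10, the sequence is periodic with period 3.
The value 10 next appears (with k ≥ 1) at x[3].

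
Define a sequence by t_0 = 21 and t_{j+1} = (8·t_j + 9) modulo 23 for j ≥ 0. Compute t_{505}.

Listing terms: t_0 = 21; t_1 = 16; t_2 = 22; t_3 = 1; t_4 = 17; t_5 = 7; t_6 = 19; t_7 = 0; t_8 = 9; t_9 = 12; t_{10} = 13; t_{11} = 21.
The sequence repeats with period 11.
So t_{505} = t_{0 + ((505-0) mod 11)} = t_{10} = 13.

13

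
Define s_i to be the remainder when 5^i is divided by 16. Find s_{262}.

s_1 = 5; s_2 = 9; s_3 = 13; s_4 = 1; s_5 = 5.
Since s_5 = s_1 = 5, the sequence is periodic with period 4.
So s_{262} = s_{1 + ((262-1) mod 4)} = s_2 = 9.

9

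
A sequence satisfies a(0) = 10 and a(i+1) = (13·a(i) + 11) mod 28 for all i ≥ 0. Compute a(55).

a(0) = 10; a(1) = 1; a(2) = 24; a(3) = 15; a(4) = 10.
The sequence repeats with period 4.
So a(55) = a(0 + ((55-0) mod 4)) = a(3) = 15.

15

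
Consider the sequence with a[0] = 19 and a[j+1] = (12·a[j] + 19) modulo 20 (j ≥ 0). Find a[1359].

Computing terms: a[0] = 19, a[1] = 7, a[2] = 3, a[3] = 15, a[4] = 19.
The sequence repeats with period 4.
So a[1359] = a[0 + ((1359-0) mod 4)] = a[3] = 15.

15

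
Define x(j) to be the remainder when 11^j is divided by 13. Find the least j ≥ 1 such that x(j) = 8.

9

Computing terms: x(0) = 1; x(1) = 11; x(2) = 4; x(3) = 5; x(4) = 3; x(5) = 7; x(6) = 12; x(7) = 2; x(8) = 9; x(9) = 8; x(10) = 10; x(11) = 6; x(12) = 1.
The sequence repeats with period 12.
The value 8 first appears (with j ≥ 1) at x(9).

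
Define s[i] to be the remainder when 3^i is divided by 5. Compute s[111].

2

Computing terms: s[0] = 1; s[1] = 3; s[2] = 4; s[3] = 2; s[4] = 1.
Since s[4] = s[0] = 1, the sequence is periodic with period 4.
(111 - 0) mod 4 = 3, so s[111] = s[3] = 2.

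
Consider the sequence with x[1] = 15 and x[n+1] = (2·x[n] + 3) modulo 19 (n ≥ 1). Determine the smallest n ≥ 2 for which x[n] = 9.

Listing terms: x[1] = 15,  x[2] = 14,  x[3] = 12,  x[4] = 8,  x[5] = 0,  x[6] = 3,  x[7] = 9,  x[8] = 2,  x[9] = 7,  x[10] = 17,  x[11] = 18,  x[12] = 1,  x[13] = 5,  x[14] = 13,  x[15] = 10,  x[16] = 4,  x[17] = 11,  x[18] = 6,  x[19] = 15.
The sequence repeats with period 18.
The value 9 first appears (with n ≥ 2) at x[7].

7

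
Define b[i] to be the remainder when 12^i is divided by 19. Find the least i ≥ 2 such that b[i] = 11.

Listing terms: b[1] = 12; b[2] = 11; b[3] = 18; b[4] = 7; b[5] = 8; b[6] = 1; b[7] = 12.
The sequence repeats with period 6.
The value 11 first appears (with i ≥ 2) at b[2].

2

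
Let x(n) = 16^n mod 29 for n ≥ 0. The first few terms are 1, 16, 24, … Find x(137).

25

Listing terms: x(0) = 1; x(1) = 16; x(2) = 24; x(3) = 7; x(4) = 25; x(5) = 23; x(6) = 20; x(7) = 1.
The sequence repeats with period 7.
So x(137) = x(0 + ((137-0) mod 7)) = x(4) = 25.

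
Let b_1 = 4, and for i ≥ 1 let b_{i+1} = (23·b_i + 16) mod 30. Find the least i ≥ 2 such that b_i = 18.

Listing terms: b_1 = 4, b_2 = 18, b_3 = 10, b_4 = 6, b_5 = 4.
The sequence repeats with period 4.
The value 18 first appears (with i ≥ 2) at b_2.

2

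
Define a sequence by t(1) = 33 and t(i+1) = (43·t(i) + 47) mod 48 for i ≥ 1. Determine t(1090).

42

Listing terms: t(1) = 33; t(2) = 26; t(3) = 13; t(4) = 30; t(5) = 41; t(6) = 34; t(7) = 21; t(8) = 38; t(9) = 1; t(10) = 42; t(11) = 29; t(12) = 46; t(13) = 9; t(14) = 2; t(15) = 37; t(16) = 6; t(17) = 17; t(18) = 10; t(19) = 45; t(20) = 14; t(21) = 25; t(22) = 18; t(23) = 5; t(24) = 22; t(25) = 33.
Since t(25) = t(1) = 33, the sequence is periodic with period 24.
So t(1090) = t(1 + ((1090-1) mod 24)) = t(10) = 42.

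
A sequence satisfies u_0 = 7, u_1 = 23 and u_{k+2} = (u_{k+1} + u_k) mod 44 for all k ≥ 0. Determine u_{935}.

Computing terms: u_0 = 7; u_1 = 23; u_2 = 30; u_3 = 9; u_4 = 39; u_5 = 4; u_6 = 43; u_7 = 3; u_8 = 2; u_9 = 5; u_{10} = 7; u_{11} = 12; u_{12} = 19; u_{13} = 31; u_{14} = 6; u_{15} = 37; u_{16} = 43; u_{17} = 36; u_{18} = 35; u_{19} = 27; u_{20} = 18; u_{21} = 1; u_{22} = 19; u_{23} = 20; u_{24} = 39; u_{25} = 15; u_{26} = 10; u_{27} = 25; u_{28} = 35; u_{29} = 16; u_{30} = 7; u_{31} = 23.
The sequence repeats with period 30.
So u_{935} = u_{0 + ((935-0) mod 30)} = u_5 = 4.

4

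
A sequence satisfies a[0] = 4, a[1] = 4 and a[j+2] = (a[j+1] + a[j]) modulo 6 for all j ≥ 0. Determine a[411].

We have a[0] = 4,  a[1] = 4,  a[2] = 2,  a[3] = 0,  a[4] = 2,  a[5] = 2,  a[6] = 4,  a[7] = 0,  a[8] = 4,  a[9] = 4.
Since (a[8], a[9]) = (a[0], a[1]) = (4, 4) (two consecutive terms determine the rest), the sequence is periodic with period 8.
(411 - 0) mod 8 = 3, so a[411] = a[3] = 0.

0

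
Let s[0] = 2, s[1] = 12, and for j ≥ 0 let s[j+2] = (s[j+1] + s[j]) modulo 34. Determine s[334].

s[0] = 2,  s[1] = 12,  s[2] = 14,  s[3] = 26,  s[4] = 6,  s[5] = 32,  s[6] = 4,  s[7] = 2,  s[8] = 6,  s[9] = 8,  s[10] = 14,  s[11] = 22,  s[12] = 2,  s[13] = 24,  s[14] = 26,  s[15] = 16,  s[16] = 8,  s[17] = 24,  s[18] = 32,  s[19] = 22,  s[20] = 20,  s[21] = 8,  s[22] = 28,  s[23] = 2,  s[24] = 30,  s[25] = 32,  s[26] = 28,  s[27] = 26,  s[28] = 20,  s[29] = 12,  s[30] = 32,  s[31] = 10,  s[32] = 8,  s[33] = 18,  s[34] = 26,  s[35] = 10,  s[36] = 2,  s[37] = 12.
The sequence repeats with period 36.
So s[334] = s[0 + ((334-0) mod 36)] = s[10] = 14.

14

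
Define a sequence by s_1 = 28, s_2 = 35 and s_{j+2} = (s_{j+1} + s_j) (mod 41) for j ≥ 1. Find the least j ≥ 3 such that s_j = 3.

Listing terms: s_1 = 28,  s_2 = 35,  s_3 = 22,  s_4 = 16,  s_5 = 38,  s_6 = 13,  s_7 = 10,  s_8 = 23,  s_9 = 33,  s_{10} = 15,  s_{11} = 7,  s_{12} = 22,  s_{13} = 29,  s_{14} = 10,  s_{15} = 39,  s_{16} = 8,  s_{17} = 6,  s_{18} = 14,  s_{19} = 20,  s_{20} = 34,  s_{21} = 13,  s_{22} = 6,  s_{23} = 19,  s_{24} = 25,  s_{25} = 3,  s_{26} = 28,  s_{27} = 31,  s_{28} = 18,  s_{29} = 8,  s_{30} = 26,  s_{31} = 34,  s_{32} = 19,  s_{33} = 12,  s_{34} = 31,  s_{35} = 2,  s_{36} = 33,  s_{37} = 35,  s_{38} = 27,  s_{39} = 21,  s_{40} = 7,  s_{41} = 28,  s_{42} = 35.
Since (s_{41}, s_{42}) = (s_1, s_2) = (28, 35) (two consecutive terms determine the rest), the sequence is periodic with period 40.
The value 3 first appears (with j ≥ 3) at s_{25}.

25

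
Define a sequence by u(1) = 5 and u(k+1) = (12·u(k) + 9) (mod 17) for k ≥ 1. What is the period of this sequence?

We have u(1) = 5,  u(2) = 1,  u(3) = 4,  u(4) = 6,  u(5) = 13,  u(6) = 12,  u(7) = 0,  u(8) = 9,  u(9) = 15,  u(10) = 2,  u(11) = 16,  u(12) = 14,  u(13) = 7,  u(14) = 8,  u(15) = 3,  u(16) = 11,  u(17) = 5.
The sequence repeats with period 16.

16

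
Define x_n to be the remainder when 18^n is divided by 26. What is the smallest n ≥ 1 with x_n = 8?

Listing terms: x_0 = 1, x_1 = 18, x_2 = 12, x_3 = 8, x_4 = 14, x_5 = 18.
Since x_5 = x_1 = 18, the sequence is eventually periodic: after a pre-period of length 1 it cycles with period 4.
The value 8 first appears (with n ≥ 1) at x_3.

3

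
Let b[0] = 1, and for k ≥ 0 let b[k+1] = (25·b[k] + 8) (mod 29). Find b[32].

22

Listing terms: b[0] = 1, b[1] = 4, b[2] = 21, b[3] = 11, b[4] = 22, b[5] = 7, b[6] = 9, b[7] = 1.
The sequence repeats with period 7.
(32 - 0) mod 7 = 4, so b[32] = b[4] = 22.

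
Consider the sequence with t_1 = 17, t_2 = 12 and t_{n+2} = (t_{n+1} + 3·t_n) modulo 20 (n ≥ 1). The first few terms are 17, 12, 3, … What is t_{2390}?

8

We have t_1 = 17; t_2 = 12; t_3 = 3; t_4 = 19; t_5 = 8; t_6 = 5; t_7 = 9; t_8 = 4; t_9 = 11; t_{10} = 3; t_{11} = 16; t_{12} = 5; t_{13} = 13; t_{14} = 8; t_{15} = 7; t_{16} = 11; t_{17} = 12; t_{18} = 5; t_{19} = 1; t_{20} = 16; t_{21} = 19; t_{22} = 7; t_{23} = 4; t_{24} = 5; t_{25} = 17; t_{26} = 12.
The sequence repeats with period 24.
So t_{2390} = t_{1 + ((2390-1) mod 24)} = t_{14} = 8.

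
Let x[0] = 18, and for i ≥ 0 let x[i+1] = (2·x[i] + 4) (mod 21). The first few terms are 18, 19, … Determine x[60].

Computing terms: x[0] = 18, x[1] = 19, x[2] = 0, x[3] = 4, x[4] = 12, x[5] = 7, x[6] = 18.
Since x[6] = x[0] = 18, the sequence is periodic with period 6.
So x[60] = x[0 + ((60-0) mod 6)] = x[0] = 18.

18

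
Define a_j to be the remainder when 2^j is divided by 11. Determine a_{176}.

Computing terms: a_0 = 1; a_1 = 2; a_2 = 4; a_3 = 8; a_4 = 5; a_5 = 10; a_6 = 9; a_7 = 7; a_8 = 3; a_9 = 6; a_{10} = 1.
Since a_{10} = a_0 = 1, the sequence is periodic with period 10.
(176 - 0) mod 10 = 6, so a_{176} = a_6 = 9.

9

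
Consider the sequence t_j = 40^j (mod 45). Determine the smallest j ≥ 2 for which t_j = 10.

Listing terms: t_1 = 40, t_2 = 25, t_3 = 10, t_4 = 40.
The sequence repeats with period 3.
The value 10 first appears (with j ≥ 2) at t_3.

3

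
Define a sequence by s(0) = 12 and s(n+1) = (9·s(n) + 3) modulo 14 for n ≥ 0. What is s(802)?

s(0) = 12, s(1) = 13, s(2) = 8, s(3) = 5, s(4) = 6, s(5) = 1, s(6) = 12.
Since s(6) = s(0) = 12, the sequence is periodic with period 6.
(802 - 0) mod 6 = 4, so s(802) = s(4) = 6.

6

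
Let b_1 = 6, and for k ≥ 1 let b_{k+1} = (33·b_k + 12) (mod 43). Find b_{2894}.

17

We have b_1 = 6; b_2 = 38; b_3 = 19; b_4 = 37; b_5 = 29; b_6 = 23; b_7 = 40; b_8 = 42; b_9 = 22; b_{10} = 7; b_{11} = 28; b_{12} = 33; b_{13} = 26; b_{14} = 10; b_{15} = 41; b_{16} = 32; b_{17} = 36; b_{18} = 39; b_{19} = 9; b_{20} = 8; b_{21} = 18; b_{22} = 4; b_{23} = 15; b_{24} = 34; b_{25} = 16; b_{26} = 24; b_{27} = 30; b_{28} = 13; b_{29} = 11; b_{30} = 31; b_{31} = 3; b_{32} = 25; b_{33} = 20; b_{34} = 27; b_{35} = 0; b_{36} = 12; b_{37} = 21; b_{38} = 17; b_{39} = 14; b_{40} = 1; b_{41} = 2; b_{42} = 35; b_{43} = 6.
Since b_{43} = b_1 = 6, the sequence is periodic with period 42.
(2894 - 1) mod 42 = 37, so b_{2894} = b_{38} = 17.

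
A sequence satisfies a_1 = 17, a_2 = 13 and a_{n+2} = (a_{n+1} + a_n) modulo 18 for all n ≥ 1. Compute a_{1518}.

Listing terms: a_1 = 17, a_2 = 13, a_3 = 12, a_4 = 7, a_5 = 1, a_6 = 8, a_7 = 9, a_8 = 17, a_9 = 8, a_{10} = 7, a_{11} = 15, a_{12} = 4, a_{13} = 1, a_{14} = 5, a_{15} = 6, a_{16} = 11, a_{17} = 17, a_{18} = 10, a_{19} = 9, a_{20} = 1, a_{21} = 10, a_{22} = 11, a_{23} = 3, a_{24} = 14, a_{25} = 17, a_{26} = 13.
Since (a_{25}, a_{26}) = (a_1, a_2) = (17, 13) (two consecutive terms determine the rest), the sequence is periodic with period 24.
(1518 - 1) mod 24 = 5, so a_{1518} = a_6 = 8.

8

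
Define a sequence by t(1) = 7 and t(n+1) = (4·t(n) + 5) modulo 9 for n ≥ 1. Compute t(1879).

Listing terms: t(1) = 7, t(2) = 6, t(3) = 2, t(4) = 4, t(5) = 3, t(6) = 8, t(7) = 1, t(8) = 0, t(9) = 5, t(10) = 7.
The sequence repeats with period 9.
So t(1879) = t(1 + ((1879-1) mod 9)) = t(7) = 1.

1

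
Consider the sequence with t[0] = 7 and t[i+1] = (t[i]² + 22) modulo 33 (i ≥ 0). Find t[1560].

26

Computing terms: t[0] = 7; t[1] = 5; t[2] = 14; t[3] = 20; t[4] = 26; t[5] = 5.
Since t[5] = t[1] = 5, the sequence is eventually periodic: after a pre-period of length 1 it cycles with period 4.
For i ≥ 1, t[i] depends only on (i - 1) mod 4. (1560 - 1) mod 4 = 3, so t[1560] = t[4] = 26.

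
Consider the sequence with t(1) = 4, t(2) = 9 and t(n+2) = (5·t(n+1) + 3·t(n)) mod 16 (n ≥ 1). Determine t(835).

12

Computing terms: t(1) = 4,  t(2) = 9,  t(3) = 9,  t(4) = 8,  t(5) = 3,  t(6) = 7,  t(7) = 12,  t(8) = 1,  t(9) = 9,  t(10) = 0,  t(11) = 11,  t(12) = 7,  t(13) = 4,  t(14) = 9.
The sequence repeats with period 12.
So t(835) = t(1 + ((835-1) mod 12)) = t(7) = 12.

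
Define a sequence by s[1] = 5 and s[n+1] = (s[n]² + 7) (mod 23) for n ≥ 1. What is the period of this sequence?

4

We have s[1] = 5; s[2] = 9; s[3] = 19; s[4] = 0; s[5] = 7; s[6] = 10; s[7] = 15; s[8] = 2; s[9] = 11; s[10] = 13; s[11] = 15.
Since s[11] = s[7] = 15, the sequence is eventually periodic: after a pre-period of length 6 it cycles with period 4.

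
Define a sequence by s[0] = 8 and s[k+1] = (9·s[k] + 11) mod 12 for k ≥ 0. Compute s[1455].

Computing terms: s[0] = 8, s[1] = 11, s[2] = 2, s[3] = 5, s[4] = 8.
Since s[4] = s[0] = 8, the sequence is periodic with period 4.
(1455 - 0) mod 4 = 3, so s[1455] = s[3] = 5.

5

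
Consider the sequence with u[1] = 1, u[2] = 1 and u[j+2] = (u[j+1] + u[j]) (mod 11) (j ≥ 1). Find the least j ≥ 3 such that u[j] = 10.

Computing terms: u[1] = 1; u[2] = 1; u[3] = 2; u[4] = 3; u[5] = 5; u[6] = 8; u[7] = 2; u[8] = 10; u[9] = 1; u[10] = 0; u[11] = 1; u[12] = 1.
The sequence repeats with period 10.
The value 10 first appears (with j ≥ 3) at u[8].

8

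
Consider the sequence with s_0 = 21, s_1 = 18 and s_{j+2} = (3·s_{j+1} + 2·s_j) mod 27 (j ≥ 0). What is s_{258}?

We have s_0 = 21, s_1 = 18, s_2 = 15, s_3 = 0, s_4 = 3, s_5 = 9, s_6 = 6, s_7 = 9, s_8 = 12, s_9 = 0, s_{10} = 24, s_{11} = 18, s_{12} = 21, s_{13} = 18.
The sequence repeats with period 12.
(258 - 0) mod 12 = 6, so s_{258} = s_6 = 6.

6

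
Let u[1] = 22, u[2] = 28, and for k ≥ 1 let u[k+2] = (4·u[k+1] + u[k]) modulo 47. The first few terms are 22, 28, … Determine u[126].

u[1] = 22; u[2] = 28; u[3] = 40; u[4] = 0; u[5] = 40; u[6] = 19; u[7] = 22; u[8] = 13; u[9] = 27; u[10] = 27; u[11] = 41; u[12] = 3; u[13] = 6; u[14] = 27; u[15] = 20; u[16] = 13; u[17] = 25; u[18] = 19; u[19] = 7; u[20] = 0; u[21] = 7; u[22] = 28; u[23] = 25; u[24] = 34; u[25] = 20; u[26] = 20; u[27] = 6; u[28] = 44; u[29] = 41; u[30] = 20; u[31] = 27; u[32] = 34; u[33] = 22; u[34] = 28.
The sequence repeats with period 32.
(126 - 1) mod 32 = 29, so u[126] = u[30] = 20.

20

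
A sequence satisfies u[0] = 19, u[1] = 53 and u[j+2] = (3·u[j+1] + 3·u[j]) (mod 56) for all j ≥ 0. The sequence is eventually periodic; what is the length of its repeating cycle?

6

Listing terms: u[0] = 19; u[1] = 53; u[2] = 48; u[3] = 23; u[4] = 45; u[5] = 36; u[6] = 19; u[7] = 53.
The sequence repeats with period 6.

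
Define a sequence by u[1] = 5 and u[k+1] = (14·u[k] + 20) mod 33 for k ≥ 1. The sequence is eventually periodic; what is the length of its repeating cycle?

10

Listing terms: u[1] = 5, u[2] = 24, u[3] = 26, u[4] = 21, u[5] = 17, u[6] = 27, u[7] = 2, u[8] = 15, u[9] = 32, u[10] = 6, u[11] = 5.
The sequence repeats with period 10.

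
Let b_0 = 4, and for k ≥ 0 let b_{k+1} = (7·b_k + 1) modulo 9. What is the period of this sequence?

Computing terms: b_0 = 4, b_1 = 2, b_2 = 6, b_3 = 7, b_4 = 5, b_5 = 0, b_6 = 1, b_7 = 8, b_8 = 3, b_9 = 4.
The sequence repeats with period 9.

9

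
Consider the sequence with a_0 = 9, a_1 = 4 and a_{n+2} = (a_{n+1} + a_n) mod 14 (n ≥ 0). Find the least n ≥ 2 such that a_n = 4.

Computing terms: a_0 = 9; a_1 = 4; a_2 = 13; a_3 = 3; a_4 = 2; a_5 = 5; a_6 = 7; a_7 = 12; a_8 = 5; a_9 = 3; a_{10} = 8; a_{11} = 11; a_{12} = 5; a_{13} = 2; a_{14} = 7; a_{15} = 9; a_{16} = 2; a_{17} = 11; a_{18} = 13; a_{19} = 10; a_{20} = 9; a_{21} = 5; a_{22} = 0; a_{23} = 5; a_{24} = 5; a_{25} = 10; a_{26} = 1; a_{27} = 11; a_{28} = 12; a_{29} = 9; a_{30} = 7; a_{31} = 2; a_{32} = 9; a_{33} = 11; a_{34} = 6; a_{35} = 3; a_{36} = 9; a_{37} = 12; a_{38} = 7; a_{39} = 5; a_{40} = 12; a_{41} = 3; a_{42} = 1; a_{43} = 4; a_{44} = 5; a_{45} = 9; a_{46} = 0; a_{47} = 9; a_{48} = 9; a_{49} = 4.
The sequence repeats with period 48.
The value 4 first appears (with n ≥ 2) at a_{43}.

43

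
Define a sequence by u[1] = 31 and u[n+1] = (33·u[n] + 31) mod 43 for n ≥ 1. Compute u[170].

Computing terms: u[1] = 31, u[2] = 22, u[3] = 26, u[4] = 29, u[5] = 42, u[6] = 41, u[7] = 8, u[8] = 37, u[9] = 5, u[10] = 24, u[11] = 6, u[12] = 14, u[13] = 20, u[14] = 3, u[15] = 1, u[16] = 21, u[17] = 36, u[18] = 15, u[19] = 10, u[20] = 17, u[21] = 33, u[22] = 2, u[23] = 11, u[24] = 7, u[25] = 4, u[26] = 34, u[27] = 35, u[28] = 25, u[29] = 39, u[30] = 28, u[31] = 9, u[32] = 27, u[33] = 19, u[34] = 13, u[35] = 30, u[36] = 32, u[37] = 12, u[38] = 40, u[39] = 18, u[40] = 23, u[41] = 16, u[42] = 0, u[43] = 31.
The sequence repeats with period 42.
(170 - 1) mod 42 = 1, so u[170] = u[2] = 22.

22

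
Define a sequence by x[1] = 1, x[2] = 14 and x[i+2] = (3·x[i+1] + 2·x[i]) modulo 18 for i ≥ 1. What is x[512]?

4

Listing terms: x[1] = 1, x[2] = 14, x[3] = 8, x[4] = 16, x[5] = 10, x[6] = 8, x[7] = 8, x[8] = 4, x[9] = 10, x[10] = 2, x[11] = 8, x[12] = 10, x[13] = 10, x[14] = 14, x[15] = 8.
Since (x[14], x[15]) = (x[2], x[3]) = (14, 8) (two consecutive terms determine the rest), the sequence is eventually periodic: after a pre-period of length 1 it cycles with period 12.
For i ≥ 2, x[i] depends only on (i - 2) mod 12. (512 - 2) mod 12 = 6, so x[512] = x[8] = 4.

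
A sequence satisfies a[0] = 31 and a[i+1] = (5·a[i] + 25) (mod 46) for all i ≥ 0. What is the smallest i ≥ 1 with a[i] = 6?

a[0] = 31; a[1] = 42; a[2] = 5; a[3] = 4; a[4] = 45; a[5] = 20; a[6] = 33; a[7] = 6; a[8] = 9; a[9] = 24; a[10] = 7; a[11] = 14; a[12] = 3; a[13] = 40; a[14] = 41; a[15] = 0; a[16] = 25; a[17] = 12; a[18] = 39; a[19] = 36; a[20] = 21; a[21] = 38; a[22] = 31.
The sequence repeats with period 22.
The value 6 first appears (with i ≥ 1) at a[7].

7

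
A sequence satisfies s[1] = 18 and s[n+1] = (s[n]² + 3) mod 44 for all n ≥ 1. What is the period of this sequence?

6

Computing terms: s[1] = 18,  s[2] = 19,  s[3] = 12,  s[4] = 15,  s[5] = 8,  s[6] = 23,  s[7] = 4,  s[8] = 19.
Since s[8] = s[2] = 19, the sequence is eventually periodic: after a pre-period of length 1 it cycles with period 6.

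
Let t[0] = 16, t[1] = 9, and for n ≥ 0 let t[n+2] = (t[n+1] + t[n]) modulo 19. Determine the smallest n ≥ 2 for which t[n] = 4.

t[0] = 16, t[1] = 9, t[2] = 6, t[3] = 15, t[4] = 2, t[5] = 17, t[6] = 0, t[7] = 17, t[8] = 17, t[9] = 15, t[10] = 13, t[11] = 9, t[12] = 3, t[13] = 12, t[14] = 15, t[15] = 8, t[16] = 4, t[17] = 12, t[18] = 16, t[19] = 9.
Since (t[18], t[19]) = (t[0], t[1]) = (16, 9) (two consecutive terms determine the rest), the sequence is periodic with period 18.
The value 4 first appears (with n ≥ 2) at t[16].

16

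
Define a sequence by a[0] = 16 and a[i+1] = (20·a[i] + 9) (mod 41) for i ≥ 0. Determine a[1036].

Computing terms: a[0] = 16; a[1] = 1; a[2] = 29; a[3] = 15; a[4] = 22; a[5] = 39; a[6] = 10; a[7] = 4; a[8] = 7; a[9] = 26; a[10] = 37; a[11] = 11; a[12] = 24; a[13] = 38; a[14] = 31; a[15] = 14; a[16] = 2; a[17] = 8; a[18] = 5; a[19] = 27; a[20] = 16.
Since a[20] = a[0] = 16, the sequence is periodic with period 20.
So a[1036] = a[0 + ((1036-0) mod 20)] = a[16] = 2.

2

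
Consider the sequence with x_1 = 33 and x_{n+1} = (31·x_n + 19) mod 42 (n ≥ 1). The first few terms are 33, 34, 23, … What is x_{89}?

x_1 = 33,  x_2 = 34,  x_3 = 23,  x_4 = 18,  x_5 = 31,  x_6 = 14,  x_7 = 33.
Since x_7 = x_1 = 33, the sequence is periodic with period 6.
(89 - 1) mod 6 = 4, so x_{89} = x_5 = 31.

31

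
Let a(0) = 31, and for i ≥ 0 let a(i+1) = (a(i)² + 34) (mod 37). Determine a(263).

a(0) = 31; a(1) = 33; a(2) = 13; a(3) = 18; a(4) = 25; a(5) = 30; a(6) = 9; a(7) = 4; a(8) = 13.
Since a(8) = a(2) = 13, the sequence is eventually periodic: after a pre-period of length 2 it cycles with period 6.
For i ≥ 2, a(i) depends only on (i - 2) mod 6. (263 - 2) mod 6 = 3, so a(263) = a(5) = 30.

30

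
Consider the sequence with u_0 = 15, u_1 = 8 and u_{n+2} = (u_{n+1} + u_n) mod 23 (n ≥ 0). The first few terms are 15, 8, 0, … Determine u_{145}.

8

We have u_0 = 15, u_1 = 8, u_2 = 0, u_3 = 8, u_4 = 8, u_5 = 16, u_6 = 1, u_7 = 17, u_8 = 18, u_9 = 12, u_{10} = 7, u_{11} = 19, u_{12} = 3, u_{13} = 22, u_{14} = 2, u_{15} = 1, u_{16} = 3, u_{17} = 4, u_{18} = 7, u_{19} = 11, u_{20} = 18, u_{21} = 6, u_{22} = 1, u_{23} = 7, u_{24} = 8, u_{25} = 15, u_{26} = 0, u_{27} = 15, u_{28} = 15, u_{29} = 7, u_{30} = 22, u_{31} = 6, u_{32} = 5, u_{33} = 11, u_{34} = 16, u_{35} = 4, u_{36} = 20, u_{37} = 1, u_{38} = 21, u_{39} = 22, u_{40} = 20, u_{41} = 19, u_{42} = 16, u_{43} = 12, u_{44} = 5, u_{45} = 17, u_{46} = 22, u_{47} = 16, u_{48} = 15, u_{49} = 8.
The sequence repeats with period 48.
(145 - 0) mod 48 = 1, so u_{145} = u_1 = 8.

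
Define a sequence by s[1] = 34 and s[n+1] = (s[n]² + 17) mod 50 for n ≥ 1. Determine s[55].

s[1] = 34; s[2] = 23; s[3] = 46; s[4] = 33; s[5] = 6; s[6] = 3; s[7] = 26; s[8] = 43; s[9] = 16; s[10] = 23.
Since s[10] = s[2] = 23, the sequence is eventually periodic: after a pre-period of length 1 it cycles with period 8.
For n ≥ 2, s[n] depends only on (n - 2) mod 8. (55 - 2) mod 8 = 5, so s[55] = s[7] = 26.

26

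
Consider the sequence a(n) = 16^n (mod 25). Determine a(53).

Computing terms: a(1) = 16,  a(2) = 6,  a(3) = 21,  a(4) = 11,  a(5) = 1,  a(6) = 16.
The sequence repeats with period 5.
(53 - 1) mod 5 = 2, so a(53) = a(3) = 21.

21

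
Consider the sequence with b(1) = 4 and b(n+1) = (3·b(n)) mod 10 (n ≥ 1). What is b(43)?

6

We have b(1) = 4; b(2) = 2; b(3) = 6; b(4) = 8; b(5) = 4.
The sequence repeats with period 4.
So b(43) = b(1 + ((43-1) mod 4)) = b(3) = 6.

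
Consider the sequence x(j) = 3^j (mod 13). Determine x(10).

3

x(1) = 3; x(2) = 9; x(3) = 1; x(4) = 3.
The sequence repeats with period 3.
(10 - 1) mod 3 = 0, so x(10) = x(1) = 3.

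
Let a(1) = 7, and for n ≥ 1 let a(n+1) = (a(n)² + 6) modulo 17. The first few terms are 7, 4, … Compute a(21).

a(1) = 7; a(2) = 4; a(3) = 5; a(4) = 14; a(5) = 15; a(6) = 10; a(7) = 4.
Since a(7) = a(2) = 4, the sequence is eventually periodic: after a pre-period of length 1 it cycles with period 5.
For n ≥ 2, a(n) depends only on (n - 2) mod 5. (21 - 2) mod 5 = 4, so a(21) = a(6) = 10.

10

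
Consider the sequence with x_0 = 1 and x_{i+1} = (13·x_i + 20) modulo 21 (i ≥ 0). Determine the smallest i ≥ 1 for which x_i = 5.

5

Listing terms: x_0 = 1, x_1 = 12, x_2 = 8, x_3 = 19, x_4 = 15, x_5 = 5, x_6 = 1.
The sequence repeats with period 6.
The value 5 first appears (with i ≥ 1) at x_5.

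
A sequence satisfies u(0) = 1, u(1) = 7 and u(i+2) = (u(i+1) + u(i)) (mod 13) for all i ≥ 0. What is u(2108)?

We have u(0) = 1, u(1) = 7, u(2) = 8, u(3) = 2, u(4) = 10, u(5) = 12, u(6) = 9, u(7) = 8, u(8) = 4, u(9) = 12, u(10) = 3, u(11) = 2, u(12) = 5, u(13) = 7, u(14) = 12, u(15) = 6, u(16) = 5, u(17) = 11, u(18) = 3, u(19) = 1, u(20) = 4, u(21) = 5, u(22) = 9, u(23) = 1, u(24) = 10, u(25) = 11, u(26) = 8, u(27) = 6, u(28) = 1, u(29) = 7.
The sequence repeats with period 28.
(2108 - 0) mod 28 = 8, so u(2108) = u(8) = 4.

4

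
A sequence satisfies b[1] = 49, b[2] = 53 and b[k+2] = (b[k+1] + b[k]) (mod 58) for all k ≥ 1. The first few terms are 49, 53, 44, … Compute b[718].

39

b[1] = 49,  b[2] = 53,  b[3] = 44,  b[4] = 39,  b[5] = 25,  b[6] = 6,  b[7] = 31,  b[8] = 37,  b[9] = 10,  b[10] = 47,  b[11] = 57,  b[12] = 46,  b[13] = 45,  b[14] = 33,  b[15] = 20,  b[16] = 53,  b[17] = 15,  b[18] = 10,  b[19] = 25,  b[20] = 35,  b[21] = 2,  b[22] = 37,  b[23] = 39,  b[24] = 18,  b[25] = 57,  b[26] = 17,  b[27] = 16,  b[28] = 33,  b[29] = 49,  b[30] = 24,  b[31] = 15,  b[32] = 39,  b[33] = 54,  b[34] = 35,  b[35] = 31,  b[36] = 8,  b[37] = 39,  b[38] = 47,  b[39] = 28,  b[40] = 17,  b[41] = 45,  b[42] = 4,  b[43] = 49,  b[44] = 53.
The sequence repeats with period 42.
(718 - 1) mod 42 = 3, so b[718] = b[4] = 39.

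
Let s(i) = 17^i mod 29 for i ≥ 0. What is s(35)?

Computing terms: s(0) = 1,  s(1) = 17,  s(2) = 28,  s(3) = 12,  s(4) = 1.
Since s(4) = s(0) = 1, the sequence is periodic with period 4.
So s(35) = s(0 + ((35-0) mod 4)) = s(3) = 12.

12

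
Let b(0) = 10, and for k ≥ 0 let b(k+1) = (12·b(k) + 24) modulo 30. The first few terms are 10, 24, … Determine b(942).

b(0) = 10,  b(1) = 24,  b(2) = 12,  b(3) = 18,  b(4) = 0,  b(5) = 24.
Since b(5) = b(1) = 24, the sequence is eventually periodic: after a pre-period of length 1 it cycles with period 4.
For k ≥ 1, b(k) depends only on (k - 1) mod 4. (942 - 1) mod 4 = 1, so b(942) = b(2) = 12.

12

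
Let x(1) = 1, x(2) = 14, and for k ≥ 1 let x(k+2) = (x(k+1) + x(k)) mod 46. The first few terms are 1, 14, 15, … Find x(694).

We have x(1) = 1; x(2) = 14; x(3) = 15; x(4) = 29; x(5) = 44; x(6) = 27; x(7) = 25; x(8) = 6; x(9) = 31; x(10) = 37; x(11) = 22; x(12) = 13; x(13) = 35; x(14) = 2; x(15) = 37; x(16) = 39; x(17) = 30; x(18) = 23; x(19) = 7; x(20) = 30; x(21) = 37; x(22) = 21; x(23) = 12; x(24) = 33; x(25) = 45; x(26) = 32; x(27) = 31; x(28) = 17; x(29) = 2; x(30) = 19; x(31) = 21; x(32) = 40; x(33) = 15; x(34) = 9; x(35) = 24; x(36) = 33; x(37) = 11; x(38) = 44; x(39) = 9; x(40) = 7; x(41) = 16; x(42) = 23; x(43) = 39; x(44) = 16; x(45) = 9; x(46) = 25; x(47) = 34; x(48) = 13; x(49) = 1; x(50) = 14.
The sequence repeats with period 48.
(694 - 1) mod 48 = 21, so x(694) = x(22) = 21.

21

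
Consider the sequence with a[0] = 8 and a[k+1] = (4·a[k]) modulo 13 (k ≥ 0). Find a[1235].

2

a[0] = 8,  a[1] = 6,  a[2] = 11,  a[3] = 5,  a[4] = 7,  a[5] = 2,  a[6] = 8.
The sequence repeats with period 6.
(1235 - 0) mod 6 = 5, so a[1235] = a[5] = 2.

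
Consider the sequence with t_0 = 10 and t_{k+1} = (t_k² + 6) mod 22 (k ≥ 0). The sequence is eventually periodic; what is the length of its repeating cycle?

We have t_0 = 10, t_1 = 18, t_2 = 0, t_3 = 6, t_4 = 20, t_5 = 10.
Since t_5 = t_0 = 10, the sequence is periodic with period 5.

5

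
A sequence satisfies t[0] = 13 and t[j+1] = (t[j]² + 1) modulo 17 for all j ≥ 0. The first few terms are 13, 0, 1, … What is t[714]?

14

t[0] = 13; t[1] = 0; t[2] = 1; t[3] = 2; t[4] = 5; t[5] = 9; t[6] = 14; t[7] = 10; t[8] = 16; t[9] = 2.
Since t[9] = t[3] = 2, the sequence is eventually periodic: after a pre-period of length 3 it cycles with period 6.
For j ≥ 3, t[j] depends only on (j - 3) mod 6. (714 - 3) mod 6 = 3, so t[714] = t[6] = 14.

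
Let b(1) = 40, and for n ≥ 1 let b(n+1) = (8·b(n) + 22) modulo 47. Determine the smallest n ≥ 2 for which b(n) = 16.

9

Listing terms: b(1) = 40, b(2) = 13, b(3) = 32, b(4) = 43, b(5) = 37, b(6) = 36, b(7) = 28, b(8) = 11, b(9) = 16, b(10) = 9, b(11) = 0, b(12) = 22, b(13) = 10, b(14) = 8, b(15) = 39, b(16) = 5, b(17) = 15, b(18) = 1, b(19) = 30, b(20) = 27, b(21) = 3, b(22) = 46, b(23) = 14, b(24) = 40.
Since b(24) = b(1) = 40, the sequence is periodic with period 23.
The value 16 first appears (with n ≥ 2) at b(9).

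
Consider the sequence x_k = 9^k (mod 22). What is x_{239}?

5

Computing terms: x_1 = 9,  x_2 = 15,  x_3 = 3,  x_4 = 5,  x_5 = 1,  x_6 = 9.
The sequence repeats with period 5.
(239 - 1) mod 5 = 3, so x_{239} = x_4 = 5.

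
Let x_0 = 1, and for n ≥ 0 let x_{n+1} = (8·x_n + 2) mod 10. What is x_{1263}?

We have x_0 = 1,  x_1 = 0,  x_2 = 2,  x_3 = 8,  x_4 = 6,  x_5 = 0.
Since x_5 = x_1 = 0, the sequence is eventually periodic: after a pre-period of length 1 it cycles with period 4.
For n ≥ 1, x_n depends only on (n - 1) mod 4. (1263 - 1) mod 4 = 2, so x_{1263} = x_3 = 8.

8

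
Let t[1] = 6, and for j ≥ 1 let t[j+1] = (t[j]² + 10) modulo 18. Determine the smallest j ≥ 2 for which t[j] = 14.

4

t[1] = 6; t[2] = 10; t[3] = 2; t[4] = 14; t[5] = 8; t[6] = 2.
Since t[6] = t[3] = 2, the sequence is eventually periodic: after a pre-period of length 2 it cycles with period 3.
The value 14 first appears (with j ≥ 2) at t[4].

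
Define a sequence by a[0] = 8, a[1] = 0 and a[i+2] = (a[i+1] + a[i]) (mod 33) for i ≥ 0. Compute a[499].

Listing terms: a[0] = 8, a[1] = 0, a[2] = 8, a[3] = 8, a[4] = 16, a[5] = 24, a[6] = 7, a[7] = 31, a[8] = 5, a[9] = 3, a[10] = 8, a[11] = 11, a[12] = 19, a[13] = 30, a[14] = 16, a[15] = 13, a[16] = 29, a[17] = 9, a[18] = 5, a[19] = 14, a[20] = 19, a[21] = 0, a[22] = 19, a[23] = 19, a[24] = 5, a[25] = 24, a[26] = 29, a[27] = 20, a[28] = 16, a[29] = 3, a[30] = 19, a[31] = 22, a[32] = 8, a[33] = 30, a[34] = 5, a[35] = 2, a[36] = 7, a[37] = 9, a[38] = 16, a[39] = 25, a[40] = 8, a[41] = 0.
The sequence repeats with period 40.
(499 - 0) mod 40 = 19, so a[499] = a[19] = 14.

14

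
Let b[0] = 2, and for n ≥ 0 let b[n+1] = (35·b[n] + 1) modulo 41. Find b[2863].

We have b[0] = 2; b[1] = 30; b[2] = 26; b[3] = 9; b[4] = 29; b[5] = 32; b[6] = 14; b[7] = 40; b[8] = 7; b[9] = 0; b[10] = 1; b[11] = 36; b[12] = 31; b[13] = 20; b[14] = 4; b[15] = 18; b[16] = 16; b[17] = 28; b[18] = 38; b[19] = 19; b[20] = 10; b[21] = 23; b[22] = 27; b[23] = 3; b[24] = 24; b[25] = 21; b[26] = 39; b[27] = 13; b[28] = 5; b[29] = 12; b[30] = 11; b[31] = 17; b[32] = 22; b[33] = 33; b[34] = 8; b[35] = 35; b[36] = 37; b[37] = 25; b[38] = 15; b[39] = 34; b[40] = 2.
Since b[40] = b[0] = 2, the sequence is periodic with period 40.
So b[2863] = b[0 + ((2863-0) mod 40)] = b[23] = 3.

3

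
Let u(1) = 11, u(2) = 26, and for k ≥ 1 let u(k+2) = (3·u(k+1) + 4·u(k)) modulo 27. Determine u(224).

Computing terms: u(1) = 11, u(2) = 26, u(3) = 14, u(4) = 11, u(5) = 8, u(6) = 14, u(7) = 20, u(8) = 8, u(9) = 23, u(10) = 20, u(11) = 17, u(12) = 23, u(13) = 2, u(14) = 17, u(15) = 5, u(16) = 2, u(17) = 26, u(18) = 5, u(19) = 11, u(20) = 26.
Since (u(19), u(20)) = (u(1), u(2)) = (11, 26) (two consecutive terms determine the rest), the sequence is periodic with period 18.
(224 - 1) mod 18 = 7, so u(224) = u(8) = 8.

8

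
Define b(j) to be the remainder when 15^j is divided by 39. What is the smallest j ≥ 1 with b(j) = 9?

8

Listing terms: b(0) = 1, b(1) = 15, b(2) = 30, b(3) = 21, b(4) = 3, b(5) = 6, b(6) = 12, b(7) = 24, b(8) = 9, b(9) = 18, b(10) = 36, b(11) = 33, b(12) = 27, b(13) = 15.
Since b(13) = b(1) = 15, the sequence is eventually periodic: after a pre-period of length 1 it cycles with period 12.
The value 9 first appears (with j ≥ 1) at b(8).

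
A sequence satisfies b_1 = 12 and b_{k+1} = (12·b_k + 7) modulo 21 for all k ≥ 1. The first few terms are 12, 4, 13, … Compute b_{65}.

10

Computing terms: b_1 = 12, b_2 = 4, b_3 = 13, b_4 = 16, b_5 = 10, b_6 = 1, b_7 = 19, b_8 = 4.
Since b_8 = b_2 = 4, the sequence is eventually periodic: after a pre-period of length 1 it cycles with period 6.
For k ≥ 2, b_k depends only on (k - 2) mod 6. (65 - 2) mod 6 = 3, so b_{65} = b_5 = 10.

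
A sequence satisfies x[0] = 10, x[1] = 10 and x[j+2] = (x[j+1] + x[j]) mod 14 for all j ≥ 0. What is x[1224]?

4

x[0] = 10,  x[1] = 10,  x[2] = 6,  x[3] = 2,  x[4] = 8,  x[5] = 10,  x[6] = 4,  x[7] = 0,  x[8] = 4,  x[9] = 4,  x[10] = 8,  x[11] = 12,  x[12] = 6,  x[13] = 4,  x[14] = 10,  x[15] = 0,  x[16] = 10,  x[17] = 10.
Since (x[16], x[17]) = (x[0], x[1]) = (10, 10) (two consecutive terms determine the rest), the sequence is periodic with period 16.
So x[1224] = x[0 + ((1224-0) mod 16)] = x[8] = 4.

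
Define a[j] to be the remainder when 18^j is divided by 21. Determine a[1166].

a[0] = 1, a[1] = 18, a[2] = 9, a[3] = 15, a[4] = 18.
Since a[4] = a[1] = 18, the sequence is eventually periodic: after a pre-period of length 1 it cycles with period 3.
For j ≥ 1, a[j] depends only on (j - 1) mod 3. (1166 - 1) mod 3 = 1, so a[1166] = a[2] = 9.

9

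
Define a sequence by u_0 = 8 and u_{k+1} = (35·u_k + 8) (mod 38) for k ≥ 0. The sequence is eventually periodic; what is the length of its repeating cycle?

9

We have u_0 = 8; u_1 = 22; u_2 = 18; u_3 = 30; u_4 = 32; u_5 = 26; u_6 = 6; u_7 = 28; u_8 = 0; u_9 = 8.
Since u_9 = u_0 = 8, the sequence is periodic with period 9.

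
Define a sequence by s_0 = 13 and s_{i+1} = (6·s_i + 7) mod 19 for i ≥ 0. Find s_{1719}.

s_0 = 13,  s_1 = 9,  s_2 = 4,  s_3 = 12,  s_4 = 3,  s_5 = 6,  s_6 = 5,  s_7 = 18,  s_8 = 1,  s_9 = 13.
Since s_9 = s_0 = 13, the sequence is periodic with period 9.
So s_{1719} = s_{0 + ((1719-0) mod 9)} = s_0 = 13.

13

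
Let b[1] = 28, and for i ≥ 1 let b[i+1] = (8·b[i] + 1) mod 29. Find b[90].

We have b[1] = 28; b[2] = 22; b[3] = 3; b[4] = 25; b[5] = 27; b[6] = 14; b[7] = 26; b[8] = 6; b[9] = 20; b[10] = 16; b[11] = 13; b[12] = 18; b[13] = 0; b[14] = 1; b[15] = 9; b[16] = 15; b[17] = 5; b[18] = 12; b[19] = 10; b[20] = 23; b[21] = 11; b[22] = 2; b[23] = 17; b[24] = 21; b[25] = 24; b[26] = 19; b[27] = 8; b[28] = 7; b[29] = 28.
The sequence repeats with period 28.
(90 - 1) mod 28 = 5, so b[90] = b[6] = 14.

14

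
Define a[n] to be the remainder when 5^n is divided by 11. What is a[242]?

Listing terms: a[0] = 1, a[1] = 5, a[2] = 3, a[3] = 4, a[4] = 9, a[5] = 1.
Since a[5] = a[0] = 1, the sequence is periodic with period 5.
So a[242] = a[0 + ((242-0) mod 5)] = a[2] = 3.

3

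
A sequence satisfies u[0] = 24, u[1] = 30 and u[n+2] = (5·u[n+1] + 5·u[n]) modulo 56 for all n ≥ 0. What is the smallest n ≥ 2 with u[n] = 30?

25

We have u[0] = 24, u[1] = 30, u[2] = 46, u[3] = 44, u[4] = 2, u[5] = 6, u[6] = 40, u[7] = 6, u[8] = 6, u[9] = 4, u[10] = 50, u[11] = 46, u[12] = 32, u[13] = 54, u[14] = 38, u[15] = 12, u[16] = 26, u[17] = 22, u[18] = 16, u[19] = 22, u[20] = 22, u[21] = 52, u[22] = 34, u[23] = 38, u[24] = 24, u[25] = 30.
Since (u[24], u[25]) = (u[0], u[1]) = (24, 30) (two consecutive terms determine the rest), the sequence is periodic with period 24.
The value 30 next appears (with n ≥ 2) at u[25].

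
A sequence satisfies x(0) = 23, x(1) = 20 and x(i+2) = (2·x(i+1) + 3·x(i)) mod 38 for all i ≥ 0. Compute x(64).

We have x(0) = 23, x(1) = 20, x(2) = 33, x(3) = 12, x(4) = 9, x(5) = 16, x(6) = 21, x(7) = 14, x(8) = 15, x(9) = 34, x(10) = 37, x(11) = 24, x(12) = 7, x(13) = 10, x(14) = 3, x(15) = 36, x(16) = 5, x(17) = 4, x(18) = 23, x(19) = 20.
The sequence repeats with period 18.
So x(64) = x(0 + ((64-0) mod 18)) = x(10) = 37.

37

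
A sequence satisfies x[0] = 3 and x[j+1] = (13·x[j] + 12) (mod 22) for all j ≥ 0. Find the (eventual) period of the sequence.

x[0] = 3,  x[1] = 7,  x[2] = 15,  x[3] = 9,  x[4] = 19,  x[5] = 17,  x[6] = 13,  x[7] = 5,  x[8] = 11,  x[9] = 1,  x[10] = 3.
Since x[10] = x[0] = 3, the sequence is periodic with period 10.

10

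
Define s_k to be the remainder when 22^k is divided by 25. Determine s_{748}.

Listing terms: s_1 = 22; s_2 = 9; s_3 = 23; s_4 = 6; s_5 = 7; s_6 = 4; s_7 = 13; s_8 = 11; s_9 = 17; s_{10} = 24; s_{11} = 3; s_{12} = 16; s_{13} = 2; s_{14} = 19; s_{15} = 18; s_{16} = 21; s_{17} = 12; s_{18} = 14; s_{19} = 8; s_{20} = 1; s_{21} = 22.
Since s_{21} = s_1 = 22, the sequence is periodic with period 20.
(748 - 1) mod 20 = 7, so s_{748} = s_8 = 11.

11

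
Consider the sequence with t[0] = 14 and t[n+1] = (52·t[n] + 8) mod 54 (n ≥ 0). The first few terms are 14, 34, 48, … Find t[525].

We have t[0] = 14,  t[1] = 34,  t[2] = 48,  t[3] = 20,  t[4] = 22,  t[5] = 18,  t[6] = 26,  t[7] = 10,  t[8] = 42,  t[9] = 32,  t[10] = 52,  t[11] = 12,  t[12] = 38,  t[13] = 40,  t[14] = 36,  t[15] = 44,  t[16] = 28,  t[17] = 6,  t[18] = 50,  t[19] = 16,  t[20] = 30,  t[21] = 2,  t[22] = 4,  t[23] = 0,  t[24] = 8,  t[25] = 46,  t[26] = 24,  t[27] = 14.
Since t[27] = t[0] = 14, the sequence is periodic with period 27.
So t[525] = t[0 + ((525-0) mod 27)] = t[12] = 38.

38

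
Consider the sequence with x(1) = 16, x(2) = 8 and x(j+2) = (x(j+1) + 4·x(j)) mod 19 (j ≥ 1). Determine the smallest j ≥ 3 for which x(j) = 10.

Listing terms: x(1) = 16,  x(2) = 8,  x(3) = 15,  x(4) = 9,  x(5) = 12,  x(6) = 10,  x(7) = 1,  x(8) = 3,  x(9) = 7,  x(10) = 0,  x(11) = 9,  x(12) = 9,  x(13) = 7,  x(14) = 5,  x(15) = 14,  x(16) = 15,  x(17) = 14,  x(18) = 17,  x(19) = 16,  x(20) = 8.
Since (x(19), x(20)) = (x(1), x(2)) = (16, 8) (two consecutive terms determine the rest), the sequence is periodic with period 18.
The value 10 first appears (with j ≥ 3) at x(6).

6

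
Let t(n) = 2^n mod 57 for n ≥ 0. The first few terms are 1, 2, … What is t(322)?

43

Computing terms: t(0) = 1,  t(1) = 2,  t(2) = 4,  t(3) = 8,  t(4) = 16,  t(5) = 32,  t(6) = 7,  t(7) = 14,  t(8) = 28,  t(9) = 56,  t(10) = 55,  t(11) = 53,  t(12) = 49,  t(13) = 41,  t(14) = 25,  t(15) = 50,  t(16) = 43,  t(17) = 29,  t(18) = 1.
The sequence repeats with period 18.
So t(322) = t(0 + ((322-0) mod 18)) = t(16) = 43.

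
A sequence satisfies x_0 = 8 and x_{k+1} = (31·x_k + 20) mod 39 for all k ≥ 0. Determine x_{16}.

Computing terms: x_0 = 8,  x_1 = 34,  x_2 = 21,  x_3 = 8.
The sequence repeats with period 3.
So x_{16} = x_{0 + ((16-0) mod 3)} = x_1 = 34.

34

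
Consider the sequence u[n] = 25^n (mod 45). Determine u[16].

25

Computing terms: u[0] = 1,  u[1] = 25,  u[2] = 40,  u[3] = 10,  u[4] = 25.
Since u[4] = u[1] = 25, the sequence is eventually periodic: after a pre-period of length 1 it cycles with period 3.
For n ≥ 1, u[n] depends only on (n - 1) mod 3. (16 - 1) mod 3 = 0, so u[16] = u[1] = 25.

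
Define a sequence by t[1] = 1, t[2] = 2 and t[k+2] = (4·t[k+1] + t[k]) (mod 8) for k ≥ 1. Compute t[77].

t[1] = 1, t[2] = 2, t[3] = 1, t[4] = 6, t[5] = 1, t[6] = 2.
Since (t[5], t[6]) = (t[1], t[2]) = (1, 2) (two consecutive terms determine the rest), the sequence is periodic with period 4.
(77 - 1) mod 4 = 0, so t[77] = t[1] = 1.

1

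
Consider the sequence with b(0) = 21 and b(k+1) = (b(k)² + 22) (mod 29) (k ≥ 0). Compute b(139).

We have b(0) = 21, b(1) = 28, b(2) = 23, b(3) = 0, b(4) = 22, b(5) = 13, b(6) = 17, b(7) = 21.
Since b(7) = b(0) = 21, the sequence is periodic with period 7.
So b(139) = b(0 + ((139-0) mod 7)) = b(6) = 17.

17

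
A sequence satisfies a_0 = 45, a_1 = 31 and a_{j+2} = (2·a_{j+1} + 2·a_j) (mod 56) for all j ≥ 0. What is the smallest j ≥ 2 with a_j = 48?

We have a_0 = 45, a_1 = 31, a_2 = 40, a_3 = 30, a_4 = 28, a_5 = 4, a_6 = 8, a_7 = 24, a_8 = 8, a_9 = 8, a_{10} = 32, a_{11} = 24, a_{12} = 0, a_{13} = 48, a_{14} = 40, a_{15} = 8, a_{16} = 40, a_{17} = 40, a_{18} = 48, a_{19} = 8, a_{20} = 0, a_{21} = 16, a_{22} = 32, a_{23} = 40, a_{24} = 32, a_{25} = 32, a_{26} = 16, a_{27} = 40, a_{28} = 0, a_{29} = 24, a_{30} = 48, a_{31} = 32, a_{32} = 48, a_{33} = 48, a_{34} = 24, a_{35} = 32, a_{36} = 0, a_{37} = 8, a_{38} = 16, a_{39} = 48, a_{40} = 16, a_{41} = 16, a_{42} = 8, a_{43} = 48, a_{44} = 0, a_{45} = 40, a_{46} = 24, a_{47} = 16, a_{48} = 24, a_{49} = 24, a_{50} = 40, a_{51} = 16, a_{52} = 0, a_{53} = 32, a_{54} = 8, a_{55} = 24.
Since (a_{54}, a_{55}) = (a_6, a_7) = (8, 24) (two consecutive terms determine the rest), the sequence is eventually periodic: after a pre-period of length 6 it cycles with period 48.
The value 48 first appears (with j ≥ 2) at a_{13}.

13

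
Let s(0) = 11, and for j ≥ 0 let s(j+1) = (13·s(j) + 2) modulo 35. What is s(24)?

Listing terms: s(0) = 11,  s(1) = 5,  s(2) = 32,  s(3) = 33,  s(4) = 11.
The sequence repeats with period 4.
So s(24) = s(0 + ((24-0) mod 4)) = s(0) = 11.

11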